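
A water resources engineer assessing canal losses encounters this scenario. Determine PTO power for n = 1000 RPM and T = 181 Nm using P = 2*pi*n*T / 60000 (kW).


P = 2*pi*n*T / 60000
  = 2*pi * 1000 * 181 / 60000
  = 1137256.54 / 60000
  = 18.95 kW


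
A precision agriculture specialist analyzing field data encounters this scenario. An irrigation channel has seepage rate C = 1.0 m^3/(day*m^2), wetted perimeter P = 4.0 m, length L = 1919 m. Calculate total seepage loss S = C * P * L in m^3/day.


S = C * P * L
  = 1.0 * 4.0 * 1919
  = 7676 m^3/day


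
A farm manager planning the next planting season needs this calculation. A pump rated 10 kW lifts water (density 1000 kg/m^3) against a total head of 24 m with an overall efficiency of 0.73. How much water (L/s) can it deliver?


Q = (P * 1000 * eta) / (rho * g * H)
  = (10 * 1000 * 0.73) / (1000 * 9.81 * 24)
  = 7300 / 235440
  = 0.03101 m^3/s = 31.01 L/s


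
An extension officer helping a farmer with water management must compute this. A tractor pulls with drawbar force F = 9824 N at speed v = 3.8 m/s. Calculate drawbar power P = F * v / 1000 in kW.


P = F * v / 1000
  = 9824 * 3.8 / 1000
  = 37331.20 / 1000
  = 37.33 kW


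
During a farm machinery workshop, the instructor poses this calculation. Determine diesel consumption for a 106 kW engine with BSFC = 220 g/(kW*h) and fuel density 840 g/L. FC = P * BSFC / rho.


FC = P * BSFC / rho_fuel
   = 106 * 220 / 840
   = 23320 / 840
   = 27.76 L/h


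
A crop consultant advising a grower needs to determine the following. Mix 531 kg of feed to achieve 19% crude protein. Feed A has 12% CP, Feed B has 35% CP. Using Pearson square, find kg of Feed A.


parts_A = CP_b - target = 35 - 19 = 16
parts_B = target - CP_a = 19 - 12 = 7
total_parts = 16 + 7 = 23
Feed A = 531 * 16 / 23 = 369.39 kg
Feed B = 531 * 7 / 23 = 161.61 kg

369.39 kg


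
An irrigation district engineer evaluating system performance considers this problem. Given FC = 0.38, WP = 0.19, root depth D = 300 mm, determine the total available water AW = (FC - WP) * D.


AW = (FC - WP) * D
   = (0.38 - 0.19) * 300
   = 0.19 * 300
   = 57 mm


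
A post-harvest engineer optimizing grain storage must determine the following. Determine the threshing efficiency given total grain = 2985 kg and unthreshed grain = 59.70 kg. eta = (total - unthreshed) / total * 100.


eta = (total - unthreshed) / total * 100
    = (2985 - 59.70) / 2985 * 100
    = 2925.30 / 2985 * 100
    = 98%


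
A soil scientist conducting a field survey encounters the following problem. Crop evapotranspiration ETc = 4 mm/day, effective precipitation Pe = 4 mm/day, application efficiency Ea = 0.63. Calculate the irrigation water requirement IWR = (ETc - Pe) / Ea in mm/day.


IWR = (ETc - Pe) / Ea
    = (4 - 4) / 0.63
    = 0 / 0.63
    = 0 mm/day


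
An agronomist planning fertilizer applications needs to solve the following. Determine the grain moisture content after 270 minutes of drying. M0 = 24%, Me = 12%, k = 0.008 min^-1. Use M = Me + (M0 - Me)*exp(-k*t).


M = Me + (M0 - Me) * e^(-k*t)
  = 12 + (24 - 12) * e^(-0.008*270)
  = 12 + 12 * e^(-2.160)
  = 12 + 12 * 0.11533
  = 12 + 1.3839
  = 13.38%


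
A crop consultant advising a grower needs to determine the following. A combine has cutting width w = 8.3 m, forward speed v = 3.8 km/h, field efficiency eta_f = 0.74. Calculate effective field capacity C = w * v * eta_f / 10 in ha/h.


C = w * v * eta_f / 10
  = 8.3 * 3.8 * 0.74 / 10
  = 23.34 / 10
  = 2.33 ha/h


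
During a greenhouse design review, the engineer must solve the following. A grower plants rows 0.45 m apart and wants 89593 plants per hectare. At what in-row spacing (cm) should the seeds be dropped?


spacing = 10000 / (row_sp * density)
        = 10000 / (0.45 * 89593)
        = 10000 / 40316.85
        = 0.24804 m = 24.80 cm


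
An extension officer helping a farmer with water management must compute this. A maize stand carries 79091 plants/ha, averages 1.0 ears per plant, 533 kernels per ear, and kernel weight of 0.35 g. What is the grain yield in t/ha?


Y = density * ears * kernels * kw
  = 79091 * 1.0 * 533 * 0.35 g/ha
  = 14754426.05 g/ha
  = 14754.43 kg/ha = 14.75 t/ha


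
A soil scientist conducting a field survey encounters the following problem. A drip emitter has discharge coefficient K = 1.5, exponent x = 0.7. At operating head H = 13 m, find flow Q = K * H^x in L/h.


Q = K * H^x
  = 1.5 * 13^0.7
  = 1.5 * 6.0223
  = 9.03 L/h


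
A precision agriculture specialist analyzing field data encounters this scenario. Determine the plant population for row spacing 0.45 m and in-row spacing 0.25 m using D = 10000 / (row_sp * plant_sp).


D = 10000 / (row_sp * plant_sp)
  = 10000 / (0.45 * 0.25)
  = 10000 / 0.1125
  = 88888.89 plants/ha


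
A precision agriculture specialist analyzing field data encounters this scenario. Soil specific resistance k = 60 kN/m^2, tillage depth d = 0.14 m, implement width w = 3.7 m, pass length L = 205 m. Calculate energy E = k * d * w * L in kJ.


E = k * d * w * L
  = 60 * 0.14 * 3.7 * 205
  = 6371.40 kJ


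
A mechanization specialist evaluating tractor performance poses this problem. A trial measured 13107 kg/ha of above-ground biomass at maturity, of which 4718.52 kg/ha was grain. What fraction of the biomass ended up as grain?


HI = grain_yield / biomass
   = 4718.52 / 13107
   = 0.36


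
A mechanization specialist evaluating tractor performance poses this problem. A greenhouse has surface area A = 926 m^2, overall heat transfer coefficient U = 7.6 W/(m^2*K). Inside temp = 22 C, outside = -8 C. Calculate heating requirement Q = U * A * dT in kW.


dT = 22 - (-8) = 30 K
Q = U * A * dT
  = 7.6 * 926 * 30
  = 211128 W = 211.13 kW


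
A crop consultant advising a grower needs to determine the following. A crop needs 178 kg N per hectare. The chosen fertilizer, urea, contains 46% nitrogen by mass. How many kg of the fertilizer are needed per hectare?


Rate = N_required / (N_content / 100)
     = 178 / (46 / 100)
     = 178 / 0.46
     = 386.96 kg/ha


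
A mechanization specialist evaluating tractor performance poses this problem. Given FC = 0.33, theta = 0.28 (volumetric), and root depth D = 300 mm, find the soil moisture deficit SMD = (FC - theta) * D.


SMD = (FC - theta) * D
    = (0.33 - 0.28) * 300
    = 0.050 * 300
    = 15 mm


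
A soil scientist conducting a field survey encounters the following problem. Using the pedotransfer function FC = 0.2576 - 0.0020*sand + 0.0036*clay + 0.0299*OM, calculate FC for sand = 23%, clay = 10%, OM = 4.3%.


FC = 0.2576 - 0.0020*23 + 0.0036*10 + 0.0299*4.3
   = 0.2576 - 0.0460 + 0.0360 + 0.1286
   = 0.3762


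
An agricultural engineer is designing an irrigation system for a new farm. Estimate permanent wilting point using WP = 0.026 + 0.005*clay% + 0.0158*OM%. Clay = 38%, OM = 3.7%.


WP = 0.026 + 0.005*38 + 0.0158*3.7
   = 0.026 + 0.1900 + 0.0585
   = 0.2745


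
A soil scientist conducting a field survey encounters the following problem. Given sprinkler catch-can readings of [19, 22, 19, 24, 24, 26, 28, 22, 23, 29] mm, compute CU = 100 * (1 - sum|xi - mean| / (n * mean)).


xbar = 236 / 10 = 23.600
sum|xi - xbar| = 26
CU = 100 * (1 - 26 / (10 * 23.600))
   = 100 * (1 - 0.1102)
   = 88.98%


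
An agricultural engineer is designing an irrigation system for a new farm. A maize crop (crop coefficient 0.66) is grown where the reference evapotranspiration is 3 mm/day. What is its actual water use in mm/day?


ETc = Kc * ET0
    = 0.66 * 3
    = 1.98 mm/day


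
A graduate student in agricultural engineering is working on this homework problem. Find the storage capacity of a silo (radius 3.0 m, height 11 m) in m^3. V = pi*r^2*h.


V = pi * r^2 * h
  = pi * 3.0^2 * 11
  = pi * 9 * 11
  = 311.02 m^3


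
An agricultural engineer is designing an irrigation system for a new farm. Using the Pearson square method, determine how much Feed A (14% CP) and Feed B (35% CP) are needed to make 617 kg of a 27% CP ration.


parts_A = CP_b - target = 35 - 27 = 8
parts_B = target - CP_a = 27 - 14 = 13
total_parts = 8 + 13 = 21
Feed A = 617 * 8 / 21 = 235.05 kg
Feed B = 617 * 13 / 21 = 381.95 kg

235.05 kg


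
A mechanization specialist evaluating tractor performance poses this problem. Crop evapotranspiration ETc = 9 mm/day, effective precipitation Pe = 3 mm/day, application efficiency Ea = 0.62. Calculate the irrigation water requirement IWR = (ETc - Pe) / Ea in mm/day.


IWR = (ETc - Pe) / Ea
    = (9 - 3) / 0.62
    = 6 / 0.62
    = 9.68 mm/day


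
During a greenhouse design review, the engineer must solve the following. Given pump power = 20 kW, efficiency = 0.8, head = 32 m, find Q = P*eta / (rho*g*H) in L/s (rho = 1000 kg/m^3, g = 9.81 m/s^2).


Q = (P * 1000 * eta) / (rho * g * H)
  = (20 * 1000 * 0.8) / (1000 * 9.81 * 32)
  = 16000 / 313920
  = 0.05097 m^3/s = 50.97 L/s


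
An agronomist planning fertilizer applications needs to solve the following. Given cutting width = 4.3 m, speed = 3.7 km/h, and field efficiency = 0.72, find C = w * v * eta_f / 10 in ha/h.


C = w * v * eta_f / 10
  = 4.3 * 3.7 * 0.72 / 10
  = 11.46 / 10
  = 1.15 ha/h


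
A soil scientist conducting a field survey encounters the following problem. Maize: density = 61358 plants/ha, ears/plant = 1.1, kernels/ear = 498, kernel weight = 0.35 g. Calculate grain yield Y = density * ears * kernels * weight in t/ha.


Y = density * ears * kernels * kw
  = 61358 * 1.1 * 498 * 0.35 g/ha
  = 11764169.34 g/ha
  = 11764.17 kg/ha = 11.76 t/ha


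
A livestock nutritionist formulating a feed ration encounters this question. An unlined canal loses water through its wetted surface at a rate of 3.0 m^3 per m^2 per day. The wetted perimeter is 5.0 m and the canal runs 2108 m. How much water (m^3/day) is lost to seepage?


S = C * P * L
  = 3.0 * 5.0 * 2108
  = 31620 m^3/day


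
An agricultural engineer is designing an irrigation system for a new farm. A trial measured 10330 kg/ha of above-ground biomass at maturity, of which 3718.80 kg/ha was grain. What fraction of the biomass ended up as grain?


HI = grain_yield / biomass
   = 3718.80 / 10330
   = 0.36


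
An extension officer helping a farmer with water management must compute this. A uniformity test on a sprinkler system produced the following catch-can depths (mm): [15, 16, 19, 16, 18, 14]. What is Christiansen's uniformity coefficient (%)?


xbar = 98 / 6 = 16.333
sum|xi - xbar| = 8.667
CU = 100 * (1 - 8.667 / (6 * 16.333))
   = 100 * (1 - 0.0884)
   = 91.16%


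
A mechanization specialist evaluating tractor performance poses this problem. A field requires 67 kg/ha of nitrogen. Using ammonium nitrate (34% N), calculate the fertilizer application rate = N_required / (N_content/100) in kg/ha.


Rate = N_required / (N_content / 100)
     = 67 / (34 / 100)
     = 67 / 0.34
     = 197.06 kg/ha


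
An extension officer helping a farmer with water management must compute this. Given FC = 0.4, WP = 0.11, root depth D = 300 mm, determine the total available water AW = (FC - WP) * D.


AW = (FC - WP) * D
   = (0.4 - 0.11) * 300
   = 0.29 * 300
   = 87 mm


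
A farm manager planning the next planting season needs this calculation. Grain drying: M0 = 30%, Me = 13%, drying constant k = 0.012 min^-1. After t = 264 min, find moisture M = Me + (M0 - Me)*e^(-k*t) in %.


M = Me + (M0 - Me) * e^(-k*t)
  = 13 + (30 - 13) * e^(-0.012*264)
  = 13 + 17 * e^(-3.168)
  = 13 + 17 * 0.04209
  = 13 + 0.7155
  = 13.72%


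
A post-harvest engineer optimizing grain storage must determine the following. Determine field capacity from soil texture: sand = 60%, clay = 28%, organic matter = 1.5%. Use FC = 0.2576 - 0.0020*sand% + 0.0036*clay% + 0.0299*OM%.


FC = 0.2576 - 0.0020*60 + 0.0036*28 + 0.0299*1.5
   = 0.2576 - 0.1200 + 0.1008 + 0.0449
   = 0.2833


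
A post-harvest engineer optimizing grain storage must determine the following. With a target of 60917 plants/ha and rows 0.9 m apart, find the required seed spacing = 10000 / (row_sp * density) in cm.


spacing = 10000 / (row_sp * density)
        = 10000 / (0.9 * 60917)
        = 10000 / 54825.30
        = 0.18240 m = 18.24 cm


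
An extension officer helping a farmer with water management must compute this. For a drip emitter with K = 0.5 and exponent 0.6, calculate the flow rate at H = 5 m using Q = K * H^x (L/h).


Q = K * H^x
  = 0.5 * 5^0.6
  = 0.5 * 2.6265
  = 1.31 L/h


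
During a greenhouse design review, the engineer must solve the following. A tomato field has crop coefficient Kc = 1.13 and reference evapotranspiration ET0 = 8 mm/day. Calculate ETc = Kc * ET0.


ETc = Kc * ET0
    = 1.13 * 8
    = 9.04 mm/day


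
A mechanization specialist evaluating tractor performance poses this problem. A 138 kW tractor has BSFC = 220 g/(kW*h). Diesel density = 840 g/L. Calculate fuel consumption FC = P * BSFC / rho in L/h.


FC = P * BSFC / rho_fuel
   = 138 * 220 / 840
   = 30360 / 840
   = 36.14 L/h


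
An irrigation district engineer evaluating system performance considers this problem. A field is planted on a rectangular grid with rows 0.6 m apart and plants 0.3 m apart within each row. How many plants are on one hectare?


D = 10000 / (row_sp * plant_sp)
  = 10000 / (0.6 * 0.3)
  = 10000 / 0.1800
  = 55555.56 plants/ha


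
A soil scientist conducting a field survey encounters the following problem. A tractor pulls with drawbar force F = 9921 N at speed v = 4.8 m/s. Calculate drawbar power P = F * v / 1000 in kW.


P = F * v / 1000
  = 9921 * 4.8 / 1000
  = 47620.80 / 1000
  = 47.62 kW


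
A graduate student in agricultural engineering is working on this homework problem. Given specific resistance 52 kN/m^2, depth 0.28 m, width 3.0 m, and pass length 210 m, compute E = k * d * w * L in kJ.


E = k * d * w * L
  = 52 * 0.28 * 3.0 * 210
  = 9172.80 kJ


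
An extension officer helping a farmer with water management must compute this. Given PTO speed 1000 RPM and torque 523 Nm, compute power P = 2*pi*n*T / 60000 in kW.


P = 2*pi*n*T / 60000
  = 2*pi * 1000 * 523 / 60000
  = 3286105.92 / 60000
  = 54.77 kW


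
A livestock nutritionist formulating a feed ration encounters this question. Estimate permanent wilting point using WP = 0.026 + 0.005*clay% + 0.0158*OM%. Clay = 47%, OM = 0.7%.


WP = 0.026 + 0.005*47 + 0.0158*0.7
   = 0.026 + 0.2350 + 0.0111
   = 0.2721


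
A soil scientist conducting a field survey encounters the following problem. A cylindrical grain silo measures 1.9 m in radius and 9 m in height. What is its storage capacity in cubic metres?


V = pi * r^2 * h
  = pi * 1.9^2 * 9
  = pi * 3.61 * 9
  = 102.07 m^3


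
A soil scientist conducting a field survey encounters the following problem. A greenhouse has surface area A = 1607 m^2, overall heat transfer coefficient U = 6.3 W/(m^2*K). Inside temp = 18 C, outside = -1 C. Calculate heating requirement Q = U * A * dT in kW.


dT = 18 - (-1) = 19 K
Q = U * A * dT
  = 6.3 * 1607 * 19
  = 192357.90 W = 192.36 kW


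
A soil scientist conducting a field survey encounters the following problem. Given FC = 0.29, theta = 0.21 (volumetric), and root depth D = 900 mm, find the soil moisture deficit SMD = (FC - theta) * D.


SMD = (FC - theta) * D
    = (0.29 - 0.21) * 900
    = 0.080 * 900
    = 72 mm


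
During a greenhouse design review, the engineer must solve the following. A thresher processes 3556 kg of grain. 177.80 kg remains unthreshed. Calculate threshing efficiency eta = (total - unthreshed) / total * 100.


eta = (total - unthreshed) / total * 100
    = (3556 - 177.80) / 3556 * 100
    = 3378.20 / 3556 * 100
    = 95%


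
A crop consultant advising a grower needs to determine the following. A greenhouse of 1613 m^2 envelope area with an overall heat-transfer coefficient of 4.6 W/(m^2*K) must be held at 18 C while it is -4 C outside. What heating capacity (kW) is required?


dT = 18 - (-4) = 22 K
Q = U * A * dT
  = 4.6 * 1613 * 22
  = 163235.60 W = 163.24 kW


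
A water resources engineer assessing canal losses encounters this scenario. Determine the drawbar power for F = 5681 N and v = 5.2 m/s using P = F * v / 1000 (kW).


P = F * v / 1000
  = 5681 * 5.2 / 1000
  = 29541.20 / 1000
  = 29.54 kW


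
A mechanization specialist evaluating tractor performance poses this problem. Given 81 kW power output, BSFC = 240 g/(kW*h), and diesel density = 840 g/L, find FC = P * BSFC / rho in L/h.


FC = P * BSFC / rho_fuel
   = 81 * 240 / 840
   = 19440 / 840
   = 23.14 L/h


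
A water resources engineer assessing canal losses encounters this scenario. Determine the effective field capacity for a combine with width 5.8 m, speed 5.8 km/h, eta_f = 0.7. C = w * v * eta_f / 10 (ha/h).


C = w * v * eta_f / 10
  = 5.8 * 5.8 * 0.7 / 10
  = 23.55 / 10
  = 2.35 ha/h


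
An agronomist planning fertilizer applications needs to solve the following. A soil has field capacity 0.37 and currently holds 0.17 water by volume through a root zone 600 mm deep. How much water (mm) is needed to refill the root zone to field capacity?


SMD = (FC - theta) * D
    = (0.37 - 0.17) * 600
    = 0.200 * 600
    = 120 mm


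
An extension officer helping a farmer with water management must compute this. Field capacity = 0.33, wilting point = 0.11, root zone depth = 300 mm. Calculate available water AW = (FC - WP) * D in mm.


AW = (FC - WP) * D
   = (0.33 - 0.11) * 300
   = 0.22 * 300
   = 66 mm


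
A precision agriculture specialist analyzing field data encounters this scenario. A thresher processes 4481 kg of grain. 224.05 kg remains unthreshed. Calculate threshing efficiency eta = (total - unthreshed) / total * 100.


eta = (total - unthreshed) / total * 100
    = (4481 - 224.05) / 4481 * 100
    = 4256.95 / 4481 * 100
    = 95%


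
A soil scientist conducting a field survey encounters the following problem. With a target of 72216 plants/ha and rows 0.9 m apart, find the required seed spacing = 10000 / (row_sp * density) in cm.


spacing = 10000 / (row_sp * density)
        = 10000 / (0.9 * 72216)
        = 10000 / 64994.40
        = 0.15386 m = 15.39 cm


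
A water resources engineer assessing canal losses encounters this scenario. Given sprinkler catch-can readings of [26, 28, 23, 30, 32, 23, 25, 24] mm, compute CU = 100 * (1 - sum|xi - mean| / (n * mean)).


xbar = 211 / 8 = 26.375
sum|xi - xbar| = 21.750
CU = 100 * (1 - 21.750 / (8 * 26.375))
   = 100 * (1 - 0.1031)
   = 89.69%


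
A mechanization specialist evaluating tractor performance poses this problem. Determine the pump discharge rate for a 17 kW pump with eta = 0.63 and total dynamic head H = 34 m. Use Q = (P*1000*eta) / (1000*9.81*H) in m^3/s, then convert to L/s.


Q = (P * 1000 * eta) / (rho * g * H)
  = (17 * 1000 * 0.63) / (1000 * 9.81 * 34)
  = 10710 / 333540
  = 0.03211 m^3/s = 32.11 L/s


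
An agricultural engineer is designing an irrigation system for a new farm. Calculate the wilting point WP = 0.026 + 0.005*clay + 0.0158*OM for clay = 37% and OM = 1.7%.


WP = 0.026 + 0.005*37 + 0.0158*1.7
   = 0.026 + 0.1850 + 0.0269
   = 0.2379


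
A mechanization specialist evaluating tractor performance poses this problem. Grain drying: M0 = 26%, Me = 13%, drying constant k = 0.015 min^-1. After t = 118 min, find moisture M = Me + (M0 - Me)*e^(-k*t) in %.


M = Me + (M0 - Me) * e^(-k*t)
  = 13 + (26 - 13) * e^(-0.015*118)
  = 13 + 13 * e^(-1.770)
  = 13 + 13 * 0.17033
  = 13 + 2.2143
  = 15.21%


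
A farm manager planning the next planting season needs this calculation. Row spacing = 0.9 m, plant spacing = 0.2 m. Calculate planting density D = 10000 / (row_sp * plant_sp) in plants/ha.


D = 10000 / (row_sp * plant_sp)
  = 10000 / (0.9 * 0.2)
  = 10000 / 0.1800
  = 55555.56 plants/ha


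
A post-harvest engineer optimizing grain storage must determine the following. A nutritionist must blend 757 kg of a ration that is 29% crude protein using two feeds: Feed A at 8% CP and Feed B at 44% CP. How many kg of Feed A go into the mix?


parts_A = CP_b - target = 44 - 29 = 15
parts_B = target - CP_a = 29 - 8 = 21
total_parts = 15 + 21 = 36
Feed A = 757 * 15 / 36 = 315.42 kg
Feed B = 757 * 21 / 36 = 441.58 kg

315.42 kg


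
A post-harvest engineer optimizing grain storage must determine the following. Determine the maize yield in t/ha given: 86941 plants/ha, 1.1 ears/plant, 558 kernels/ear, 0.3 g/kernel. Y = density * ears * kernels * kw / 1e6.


Y = density * ears * kernels * kw
  = 86941 * 1.1 * 558 * 0.3 g/ha
  = 16009315.74 g/ha
  = 16009.32 kg/ha = 16.01 t/ha


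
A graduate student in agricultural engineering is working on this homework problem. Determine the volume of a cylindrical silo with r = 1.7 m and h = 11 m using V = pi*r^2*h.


V = pi * r^2 * h
  = pi * 1.7^2 * 11
  = pi * 2.89 * 11
  = 99.87 m^3


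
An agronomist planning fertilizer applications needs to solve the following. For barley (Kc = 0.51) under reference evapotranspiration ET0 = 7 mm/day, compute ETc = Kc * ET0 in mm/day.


ETc = Kc * ET0
    = 0.51 * 7
    = 3.57 mm/day


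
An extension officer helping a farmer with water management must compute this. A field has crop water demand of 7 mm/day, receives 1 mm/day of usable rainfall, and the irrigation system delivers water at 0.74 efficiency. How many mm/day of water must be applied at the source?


IWR = (ETc - Pe) / Ea
    = (7 - 1) / 0.74
    = 6 / 0.74
    = 8.11 mm/day


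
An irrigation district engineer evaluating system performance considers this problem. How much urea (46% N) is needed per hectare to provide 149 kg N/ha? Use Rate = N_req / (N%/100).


Rate = N_required / (N_content / 100)
     = 149 / (46 / 100)
     = 149 / 0.46
     = 323.91 kg/ha


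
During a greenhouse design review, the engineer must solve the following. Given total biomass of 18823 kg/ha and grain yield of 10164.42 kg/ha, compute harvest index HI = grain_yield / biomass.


HI = grain_yield / biomass
   = 10164.42 / 18823
   = 0.54


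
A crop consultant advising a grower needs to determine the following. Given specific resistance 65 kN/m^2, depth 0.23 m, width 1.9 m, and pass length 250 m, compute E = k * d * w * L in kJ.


E = k * d * w * L
  = 65 * 0.23 * 1.9 * 250
  = 7101.25 kJ


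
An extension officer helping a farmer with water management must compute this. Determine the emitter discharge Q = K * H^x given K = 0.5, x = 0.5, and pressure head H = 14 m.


Q = K * H^x
  = 0.5 * 14^0.5
  = 0.5 * 3.7417
  = 1.87 L/h


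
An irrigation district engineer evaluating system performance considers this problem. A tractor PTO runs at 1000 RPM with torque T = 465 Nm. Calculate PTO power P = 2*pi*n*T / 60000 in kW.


P = 2*pi*n*T / 60000
  = 2*pi * 1000 * 465 / 60000
  = 2921681.17 / 60000
  = 48.69 kW


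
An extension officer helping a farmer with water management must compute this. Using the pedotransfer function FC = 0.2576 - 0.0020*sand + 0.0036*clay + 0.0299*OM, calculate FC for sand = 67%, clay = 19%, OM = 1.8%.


FC = 0.2576 - 0.0020*67 + 0.0036*19 + 0.0299*1.8
   = 0.2576 - 0.1340 + 0.0684 + 0.0538
   = 0.2458


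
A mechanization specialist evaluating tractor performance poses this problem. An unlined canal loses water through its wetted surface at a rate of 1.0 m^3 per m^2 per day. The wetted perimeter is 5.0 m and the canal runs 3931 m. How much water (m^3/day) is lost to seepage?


S = C * P * L
  = 1.0 * 5.0 * 3931
  = 19655 m^3/day


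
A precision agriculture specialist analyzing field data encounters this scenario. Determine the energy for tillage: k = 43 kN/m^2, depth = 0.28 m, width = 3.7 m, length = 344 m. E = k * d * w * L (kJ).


E = k * d * w * L
  = 43 * 0.28 * 3.7 * 344
  = 15324.51 kJ


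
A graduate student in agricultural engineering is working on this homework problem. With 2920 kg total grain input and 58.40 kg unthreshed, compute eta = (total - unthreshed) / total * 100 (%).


eta = (total - unthreshed) / total * 100
    = (2920 - 58.40) / 2920 * 100
    = 2861.60 / 2920 * 100
    = 98%


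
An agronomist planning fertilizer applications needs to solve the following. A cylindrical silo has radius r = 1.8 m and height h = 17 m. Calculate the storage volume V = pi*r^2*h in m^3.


V = pi * r^2 * h
  = pi * 1.8^2 * 17
  = pi * 3.24 * 17
  = 173.04 m^3


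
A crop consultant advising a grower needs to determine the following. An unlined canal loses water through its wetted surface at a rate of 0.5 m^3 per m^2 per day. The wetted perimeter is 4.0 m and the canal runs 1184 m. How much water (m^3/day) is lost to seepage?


S = C * P * L
  = 0.5 * 4.0 * 1184
  = 2368 m^3/day


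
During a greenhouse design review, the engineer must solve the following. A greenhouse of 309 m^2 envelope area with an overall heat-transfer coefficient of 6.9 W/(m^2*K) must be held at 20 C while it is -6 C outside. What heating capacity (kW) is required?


dT = 20 - (-6) = 26 K
Q = U * A * dT
  = 6.9 * 309 * 26
  = 55434.60 W = 55.43 kW


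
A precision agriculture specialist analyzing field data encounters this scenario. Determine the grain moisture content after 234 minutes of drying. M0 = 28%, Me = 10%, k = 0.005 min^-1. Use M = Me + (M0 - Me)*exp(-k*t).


M = Me + (M0 - Me) * e^(-k*t)
  = 10 + (28 - 10) * e^(-0.005*234)
  = 10 + 18 * e^(-1.170)
  = 10 + 18 * 0.31037
  = 10 + 5.5866
  = 15.59%


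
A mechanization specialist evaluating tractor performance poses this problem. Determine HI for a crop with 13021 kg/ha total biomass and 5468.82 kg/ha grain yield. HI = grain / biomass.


HI = grain_yield / biomass
   = 5468.82 / 13021
   = 0.42


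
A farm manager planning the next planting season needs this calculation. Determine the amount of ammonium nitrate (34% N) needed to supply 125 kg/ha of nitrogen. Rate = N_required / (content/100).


Rate = N_required / (N_content / 100)
     = 125 / (34 / 100)
     = 125 / 0.34
     = 367.65 kg/ha


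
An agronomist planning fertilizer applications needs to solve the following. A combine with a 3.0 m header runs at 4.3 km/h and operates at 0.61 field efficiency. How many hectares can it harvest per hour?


C = w * v * eta_f / 10
  = 3.0 * 4.3 * 0.61 / 10
  = 7.87 / 10
  = 0.79 ha/h


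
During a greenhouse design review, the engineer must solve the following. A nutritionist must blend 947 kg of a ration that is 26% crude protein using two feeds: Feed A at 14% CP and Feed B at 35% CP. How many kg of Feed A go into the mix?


parts_A = CP_b - target = 35 - 26 = 9
parts_B = target - CP_a = 26 - 14 = 12
total_parts = 9 + 12 = 21
Feed A = 947 * 9 / 21 = 405.86 kg
Feed B = 947 * 12 / 21 = 541.14 kg

405.86 kg


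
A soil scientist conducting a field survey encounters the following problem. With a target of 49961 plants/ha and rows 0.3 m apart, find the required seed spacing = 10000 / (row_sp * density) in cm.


spacing = 10000 / (row_sp * density)
        = 10000 / (0.3 * 49961)
        = 10000 / 14988.30
        = 0.66719 m = 66.72 cm


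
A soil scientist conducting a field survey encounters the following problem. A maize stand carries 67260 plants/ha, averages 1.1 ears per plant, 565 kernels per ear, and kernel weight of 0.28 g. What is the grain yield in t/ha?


Y = density * ears * kernels * kw
  = 67260 * 1.1 * 565 * 0.28 g/ha
  = 11704585.20 g/ha
  = 11704.59 kg/ha = 11.70 t/ha


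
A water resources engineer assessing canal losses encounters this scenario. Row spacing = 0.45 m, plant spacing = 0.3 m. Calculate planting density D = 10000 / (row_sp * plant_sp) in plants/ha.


D = 10000 / (row_sp * plant_sp)
  = 10000 / (0.45 * 0.3)
  = 10000 / 0.1350
  = 74074.07 plants/ha


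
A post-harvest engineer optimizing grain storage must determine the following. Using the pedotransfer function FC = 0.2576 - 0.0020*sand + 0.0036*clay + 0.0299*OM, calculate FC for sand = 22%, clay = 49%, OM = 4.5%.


FC = 0.2576 - 0.0020*22 + 0.0036*49 + 0.0299*4.5
   = 0.2576 - 0.0440 + 0.1764 + 0.1346
   = 0.5246


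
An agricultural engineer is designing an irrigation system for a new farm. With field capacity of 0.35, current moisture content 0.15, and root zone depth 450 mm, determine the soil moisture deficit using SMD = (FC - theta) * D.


SMD = (FC - theta) * D
    = (0.35 - 0.15) * 450
    = 0.200 * 450
    = 90 mm


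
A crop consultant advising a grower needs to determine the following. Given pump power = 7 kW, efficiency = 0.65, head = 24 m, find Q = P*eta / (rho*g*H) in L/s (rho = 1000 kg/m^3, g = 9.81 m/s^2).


Q = (P * 1000 * eta) / (rho * g * H)
  = (7 * 1000 * 0.65) / (1000 * 9.81 * 24)
  = 4550 / 235440
  = 0.01933 m^3/s = 19.33 L/s


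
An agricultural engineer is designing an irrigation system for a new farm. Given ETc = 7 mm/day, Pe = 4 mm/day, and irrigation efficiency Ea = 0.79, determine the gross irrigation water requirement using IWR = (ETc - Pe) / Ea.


IWR = (ETc - Pe) / Ea
    = (7 - 4) / 0.79
    = 3 / 0.79
    = 3.80 mm/day


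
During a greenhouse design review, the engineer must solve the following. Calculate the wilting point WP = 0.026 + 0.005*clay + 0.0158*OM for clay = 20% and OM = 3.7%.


WP = 0.026 + 0.005*20 + 0.0158*3.7
   = 0.026 + 0.1000 + 0.0585
   = 0.1845


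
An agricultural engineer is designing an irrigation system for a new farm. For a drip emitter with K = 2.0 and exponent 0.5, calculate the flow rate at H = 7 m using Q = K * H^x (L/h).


Q = K * H^x
  = 2.0 * 7^0.5
  = 2.0 * 2.6458
  = 5.29 L/h


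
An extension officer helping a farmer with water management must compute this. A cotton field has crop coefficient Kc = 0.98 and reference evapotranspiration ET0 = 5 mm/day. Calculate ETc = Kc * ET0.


ETc = Kc * ET0
    = 0.98 * 5
    = 4.90 mm/day


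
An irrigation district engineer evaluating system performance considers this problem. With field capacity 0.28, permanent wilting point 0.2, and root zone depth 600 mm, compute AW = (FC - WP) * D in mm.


AW = (FC - WP) * D
   = (0.28 - 0.2) * 600
   = 0.08 * 600
   = 48 mm


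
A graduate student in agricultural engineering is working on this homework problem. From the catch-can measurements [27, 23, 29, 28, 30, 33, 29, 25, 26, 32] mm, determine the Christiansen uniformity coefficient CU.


xbar = 282 / 10 = 28.200
sum|xi - xbar| = 24
CU = 100 * (1 - 24 / (10 * 28.200))
   = 100 * (1 - 0.0851)
   = 91.49%


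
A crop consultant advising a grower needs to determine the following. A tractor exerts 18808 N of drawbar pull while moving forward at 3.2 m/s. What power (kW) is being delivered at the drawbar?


P = F * v / 1000
  = 18808 * 3.2 / 1000
  = 60185.60 / 1000
  = 60.19 kW


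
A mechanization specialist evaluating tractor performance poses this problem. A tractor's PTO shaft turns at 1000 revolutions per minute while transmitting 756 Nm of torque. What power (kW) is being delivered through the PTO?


P = 2*pi*n*T / 60000
  = 2*pi * 1000 * 756 / 60000
  = 4750088.09 / 60000
  = 79.17 kW


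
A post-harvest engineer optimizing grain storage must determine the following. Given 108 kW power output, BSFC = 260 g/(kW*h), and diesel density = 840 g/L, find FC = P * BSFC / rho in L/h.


FC = P * BSFC / rho_fuel
   = 108 * 260 / 840
   = 28080 / 840
   = 33.43 L/h


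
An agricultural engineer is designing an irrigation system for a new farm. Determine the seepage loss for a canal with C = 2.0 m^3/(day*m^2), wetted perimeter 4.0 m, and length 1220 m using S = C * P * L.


S = C * P * L
  = 2.0 * 4.0 * 1220
  = 9760 m^3/day


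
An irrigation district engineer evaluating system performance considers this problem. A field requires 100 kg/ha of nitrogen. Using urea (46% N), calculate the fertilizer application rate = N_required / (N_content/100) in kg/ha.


Rate = N_required / (N_content / 100)
     = 100 / (46 / 100)
     = 100 / 0.46
     = 217.39 kg/ha


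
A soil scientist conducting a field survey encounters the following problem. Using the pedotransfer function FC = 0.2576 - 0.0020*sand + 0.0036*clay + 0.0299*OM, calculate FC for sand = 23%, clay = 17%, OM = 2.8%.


FC = 0.2576 - 0.0020*23 + 0.0036*17 + 0.0299*2.8
   = 0.2576 - 0.0460 + 0.0612 + 0.0837
   = 0.3565


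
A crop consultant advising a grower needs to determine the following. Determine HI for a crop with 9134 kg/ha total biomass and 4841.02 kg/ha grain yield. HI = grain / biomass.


HI = grain_yield / biomass
   = 4841.02 / 9134
   = 0.53


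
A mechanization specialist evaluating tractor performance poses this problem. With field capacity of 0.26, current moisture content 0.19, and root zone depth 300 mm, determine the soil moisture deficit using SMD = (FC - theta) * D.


SMD = (FC - theta) * D
    = (0.26 - 0.19) * 300
    = 0.070 * 300
    = 21 mm


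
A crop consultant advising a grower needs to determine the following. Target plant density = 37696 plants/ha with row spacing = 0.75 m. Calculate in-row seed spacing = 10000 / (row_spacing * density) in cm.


spacing = 10000 / (row_sp * density)
        = 10000 / (0.75 * 37696)
        = 10000 / 28272
        = 0.35371 m = 35.37 cm


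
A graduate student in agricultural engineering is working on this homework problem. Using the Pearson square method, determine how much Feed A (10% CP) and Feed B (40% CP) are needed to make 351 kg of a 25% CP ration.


parts_A = CP_b - target = 40 - 25 = 15
parts_B = target - CP_a = 25 - 10 = 15
total_parts = 15 + 15 = 30
Feed A = 351 * 15 / 30 = 175.50 kg
Feed B = 351 * 15 / 30 = 175.50 kg


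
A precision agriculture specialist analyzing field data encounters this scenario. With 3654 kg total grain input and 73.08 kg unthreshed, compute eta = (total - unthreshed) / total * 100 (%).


eta = (total - unthreshed) / total * 100
    = (3654 - 73.08) / 3654 * 100
    = 3580.92 / 3654 * 100
    = 98%


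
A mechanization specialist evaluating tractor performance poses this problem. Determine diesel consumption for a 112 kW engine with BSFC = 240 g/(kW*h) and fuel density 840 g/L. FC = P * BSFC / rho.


FC = P * BSFC / rho_fuel
   = 112 * 240 / 840
   = 26880 / 840
   = 32 L/h


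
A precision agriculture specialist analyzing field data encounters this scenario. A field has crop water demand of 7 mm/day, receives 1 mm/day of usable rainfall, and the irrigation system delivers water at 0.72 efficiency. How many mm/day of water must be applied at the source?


IWR = (ETc - Pe) / Ea
    = (7 - 1) / 0.72
    = 6 / 0.72
    = 8.33 mm/day


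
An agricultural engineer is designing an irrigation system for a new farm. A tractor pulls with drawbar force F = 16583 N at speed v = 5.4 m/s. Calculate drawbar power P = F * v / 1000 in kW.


P = F * v / 1000
  = 16583 * 5.4 / 1000
  = 89548.20 / 1000
  = 89.55 kW


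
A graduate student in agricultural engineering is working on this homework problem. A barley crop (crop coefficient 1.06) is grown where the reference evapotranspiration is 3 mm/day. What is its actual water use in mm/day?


ETc = Kc * ET0
    = 1.06 * 3
    = 3.18 mm/day


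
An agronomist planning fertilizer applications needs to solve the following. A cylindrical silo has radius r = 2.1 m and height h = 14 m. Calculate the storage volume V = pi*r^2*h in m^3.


V = pi * r^2 * h
  = pi * 2.1^2 * 14
  = pi * 4.41 * 14
  = 193.96 m^3


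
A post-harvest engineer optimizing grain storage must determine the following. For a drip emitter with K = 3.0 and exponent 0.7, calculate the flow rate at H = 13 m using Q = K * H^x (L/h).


Q = K * H^x
  = 3.0 * 13^0.7
  = 3.0 * 6.0223
  = 18.07 L/h


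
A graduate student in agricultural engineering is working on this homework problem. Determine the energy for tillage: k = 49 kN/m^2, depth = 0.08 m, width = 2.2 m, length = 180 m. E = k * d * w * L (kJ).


E = k * d * w * L
  = 49 * 0.08 * 2.2 * 180
  = 1552.32 kJ


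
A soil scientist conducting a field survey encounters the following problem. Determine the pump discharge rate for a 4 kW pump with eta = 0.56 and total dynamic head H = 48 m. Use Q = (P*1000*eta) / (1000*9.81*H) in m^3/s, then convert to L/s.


Q = (P * 1000 * eta) / (rho * g * H)
  = (4 * 1000 * 0.56) / (1000 * 9.81 * 48)
  = 2240 / 470880
  = 0.00476 m^3/s = 4.76 L/s


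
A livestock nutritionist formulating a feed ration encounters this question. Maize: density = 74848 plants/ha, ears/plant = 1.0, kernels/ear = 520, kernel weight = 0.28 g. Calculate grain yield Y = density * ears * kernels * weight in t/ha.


Y = density * ears * kernels * kw
  = 74848 * 1.0 * 520 * 0.28 g/ha
  = 10897868.80 g/ha
  = 10897.87 kg/ha = 10.90 t/ha


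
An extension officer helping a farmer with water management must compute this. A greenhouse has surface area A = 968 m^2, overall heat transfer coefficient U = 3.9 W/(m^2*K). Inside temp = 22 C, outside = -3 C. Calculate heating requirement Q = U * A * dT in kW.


dT = 22 - (-3) = 25 K
Q = U * A * dT
  = 3.9 * 968 * 25
  = 94380 W = 94.38 kW


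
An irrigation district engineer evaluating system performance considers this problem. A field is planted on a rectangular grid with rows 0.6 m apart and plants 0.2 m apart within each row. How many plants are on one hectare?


D = 10000 / (row_sp * plant_sp)
  = 10000 / (0.6 * 0.2)
  = 10000 / 0.1200
  = 83333.33 plants/ha


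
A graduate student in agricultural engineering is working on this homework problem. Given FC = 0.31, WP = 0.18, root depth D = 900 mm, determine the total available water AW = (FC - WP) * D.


AW = (FC - WP) * D
   = (0.31 - 0.18) * 900
   = 0.13 * 900
   = 117 mm


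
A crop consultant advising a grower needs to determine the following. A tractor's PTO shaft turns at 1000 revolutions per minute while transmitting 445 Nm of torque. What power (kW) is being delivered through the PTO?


P = 2*pi*n*T / 60000
  = 2*pi * 1000 * 445 / 60000
  = 2796017.46 / 60000
  = 46.60 kW


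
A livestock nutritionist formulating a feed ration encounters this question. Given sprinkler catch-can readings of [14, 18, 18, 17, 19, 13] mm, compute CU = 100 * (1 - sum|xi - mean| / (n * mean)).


xbar = 99 / 6 = 16.500
sum|xi - xbar| = 12
CU = 100 * (1 - 12 / (6 * 16.500))
   = 100 * (1 - 0.1212)
   = 87.88%


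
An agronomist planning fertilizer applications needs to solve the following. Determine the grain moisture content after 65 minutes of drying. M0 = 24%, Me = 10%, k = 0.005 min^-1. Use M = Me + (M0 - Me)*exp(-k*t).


M = Me + (M0 - Me) * e^(-k*t)
  = 10 + (24 - 10) * e^(-0.005*65)
  = 10 + 14 * e^(-0.325)
  = 10 + 14 * 0.72253
  = 10 + 10.1154
  = 20.12%


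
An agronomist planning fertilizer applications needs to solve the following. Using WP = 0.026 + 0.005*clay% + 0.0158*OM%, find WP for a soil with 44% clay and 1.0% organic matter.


WP = 0.026 + 0.005*44 + 0.0158*1.0
   = 0.026 + 0.2200 + 0.0158
   = 0.2618


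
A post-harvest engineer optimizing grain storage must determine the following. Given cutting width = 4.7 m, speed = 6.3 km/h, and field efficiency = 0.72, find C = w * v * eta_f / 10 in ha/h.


C = w * v * eta_f / 10
  = 4.7 * 6.3 * 0.72 / 10
  = 21.32 / 10
  = 2.13 ha/h


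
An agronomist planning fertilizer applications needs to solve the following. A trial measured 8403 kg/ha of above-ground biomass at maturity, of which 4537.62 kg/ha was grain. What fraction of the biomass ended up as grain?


HI = grain_yield / biomass
   = 4537.62 / 8403
   = 0.54


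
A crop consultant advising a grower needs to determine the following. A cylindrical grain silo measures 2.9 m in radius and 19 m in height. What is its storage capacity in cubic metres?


V = pi * r^2 * h
  = pi * 2.9^2 * 19
  = pi * 8.41 * 19
  = 502.00 m^3


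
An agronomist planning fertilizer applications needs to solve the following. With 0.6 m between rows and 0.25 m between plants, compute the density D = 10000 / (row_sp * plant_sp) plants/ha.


D = 10000 / (row_sp * plant_sp)
  = 10000 / (0.6 * 0.25)
  = 10000 / 0.1500
  = 66666.67 plants/ha
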